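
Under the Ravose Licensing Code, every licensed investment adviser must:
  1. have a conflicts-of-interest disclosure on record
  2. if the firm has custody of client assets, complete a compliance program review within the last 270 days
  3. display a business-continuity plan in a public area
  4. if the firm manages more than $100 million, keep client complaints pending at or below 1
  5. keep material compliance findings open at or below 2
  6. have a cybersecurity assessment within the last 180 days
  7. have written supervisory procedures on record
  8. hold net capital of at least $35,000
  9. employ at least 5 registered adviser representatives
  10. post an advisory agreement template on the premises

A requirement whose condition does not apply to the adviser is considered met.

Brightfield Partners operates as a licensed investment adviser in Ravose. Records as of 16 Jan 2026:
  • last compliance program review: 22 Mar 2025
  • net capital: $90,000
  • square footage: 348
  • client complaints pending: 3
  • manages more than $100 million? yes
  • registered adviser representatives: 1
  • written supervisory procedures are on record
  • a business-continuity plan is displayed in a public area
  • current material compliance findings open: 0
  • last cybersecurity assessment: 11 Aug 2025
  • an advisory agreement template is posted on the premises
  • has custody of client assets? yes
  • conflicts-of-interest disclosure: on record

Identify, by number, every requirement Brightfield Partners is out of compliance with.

1. conflicts-of-interest disclosure present → met
2. condition 'has custody of client assets' holds; compliance program review 300 days ago vs limit 270 → not met
3. business-continuity plan present → met
4. condition 'manages more than $100 million' holds; client complaints pending 3 > 1 → not met
5. material compliance findings open 0 ≤ 2 → met
6. cybersecurity assessment 158 days ago vs limit 180 → met
7. written supervisory procedures present → met
8. net capital $90,000 ≥ $35,000 → met
9. registered adviser representatives 1 < 5 → not met
10. advisory agreement template present → met
Not met: 2, 4, 9

2, 4, 9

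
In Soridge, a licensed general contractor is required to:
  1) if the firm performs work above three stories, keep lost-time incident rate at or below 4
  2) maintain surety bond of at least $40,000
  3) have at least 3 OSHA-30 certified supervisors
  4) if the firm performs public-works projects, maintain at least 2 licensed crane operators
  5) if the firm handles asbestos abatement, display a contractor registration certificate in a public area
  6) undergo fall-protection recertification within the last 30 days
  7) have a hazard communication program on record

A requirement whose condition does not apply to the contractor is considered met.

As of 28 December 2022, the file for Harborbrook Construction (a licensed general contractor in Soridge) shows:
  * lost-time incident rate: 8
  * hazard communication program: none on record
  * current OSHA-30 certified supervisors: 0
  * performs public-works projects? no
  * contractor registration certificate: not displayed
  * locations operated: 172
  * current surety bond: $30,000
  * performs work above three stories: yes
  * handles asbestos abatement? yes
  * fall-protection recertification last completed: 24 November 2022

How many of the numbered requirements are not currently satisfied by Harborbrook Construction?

1. condition 'performs work above three stories' holds; lost-time incident rate 8 > 4 → not met
2. surety bond $30,000 < $40,000 → not met
3. OSHA-30 certified supervisors 0 < 3 → not met
4. condition 'performs public-works projects' does not hold → requirement n/a → met
5. condition 'handles asbestos abatement' holds; contractor registration certificate absent → not met
6. fall-protection recertification 34 days ago vs limit 30 → not met
7. hazard communication program absent → not met
Not met: 6 of 7

6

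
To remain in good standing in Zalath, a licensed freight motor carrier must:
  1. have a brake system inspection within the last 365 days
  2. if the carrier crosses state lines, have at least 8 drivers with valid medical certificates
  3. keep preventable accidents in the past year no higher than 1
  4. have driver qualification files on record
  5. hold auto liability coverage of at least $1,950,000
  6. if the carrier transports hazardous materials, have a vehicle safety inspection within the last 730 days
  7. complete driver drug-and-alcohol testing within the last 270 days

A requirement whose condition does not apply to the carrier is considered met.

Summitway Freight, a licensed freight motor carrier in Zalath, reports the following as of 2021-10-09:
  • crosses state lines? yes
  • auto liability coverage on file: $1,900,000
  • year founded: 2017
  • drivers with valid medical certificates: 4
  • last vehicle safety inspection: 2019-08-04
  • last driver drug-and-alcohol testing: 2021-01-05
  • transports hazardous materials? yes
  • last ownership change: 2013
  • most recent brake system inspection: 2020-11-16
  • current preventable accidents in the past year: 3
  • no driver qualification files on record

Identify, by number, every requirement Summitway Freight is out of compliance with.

1. brake system inspection 327 days ago vs limit 365 → met
2. condition 'crosses state lines' holds; drivers with valid medical certificates 4 < 8 → not met
3. preventable accidents in the past year 3 > 1 → not met
4. driver qualification files absent → not met
5. auto liability coverage $1,900,000 < $1,950,000 → not met
6. condition 'transports hazardous materials' holds; vehicle safety inspection 797 days ago vs limit 730 → not met
7. driver drug-and-alcohol testing 277 days ago vs limit 270 → not met
Not met: 2, 3, 4, 5, 6, 7

2, 3, 4, 5, 6, 7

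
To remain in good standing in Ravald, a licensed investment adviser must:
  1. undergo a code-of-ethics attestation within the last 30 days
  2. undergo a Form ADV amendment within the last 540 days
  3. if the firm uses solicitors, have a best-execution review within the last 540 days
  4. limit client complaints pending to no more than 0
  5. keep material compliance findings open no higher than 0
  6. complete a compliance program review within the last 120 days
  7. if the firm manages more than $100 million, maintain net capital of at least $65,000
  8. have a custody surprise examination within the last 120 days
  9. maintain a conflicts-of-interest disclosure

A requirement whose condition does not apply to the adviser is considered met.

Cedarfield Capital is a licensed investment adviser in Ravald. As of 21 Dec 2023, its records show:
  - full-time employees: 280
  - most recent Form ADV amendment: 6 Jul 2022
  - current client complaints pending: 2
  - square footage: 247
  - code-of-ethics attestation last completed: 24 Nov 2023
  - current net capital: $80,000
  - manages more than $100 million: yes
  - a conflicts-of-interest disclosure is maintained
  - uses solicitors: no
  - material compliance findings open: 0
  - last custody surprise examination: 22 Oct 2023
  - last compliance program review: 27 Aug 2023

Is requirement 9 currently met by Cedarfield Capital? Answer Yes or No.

Yes

9. conflicts-of-interest disclosure present → met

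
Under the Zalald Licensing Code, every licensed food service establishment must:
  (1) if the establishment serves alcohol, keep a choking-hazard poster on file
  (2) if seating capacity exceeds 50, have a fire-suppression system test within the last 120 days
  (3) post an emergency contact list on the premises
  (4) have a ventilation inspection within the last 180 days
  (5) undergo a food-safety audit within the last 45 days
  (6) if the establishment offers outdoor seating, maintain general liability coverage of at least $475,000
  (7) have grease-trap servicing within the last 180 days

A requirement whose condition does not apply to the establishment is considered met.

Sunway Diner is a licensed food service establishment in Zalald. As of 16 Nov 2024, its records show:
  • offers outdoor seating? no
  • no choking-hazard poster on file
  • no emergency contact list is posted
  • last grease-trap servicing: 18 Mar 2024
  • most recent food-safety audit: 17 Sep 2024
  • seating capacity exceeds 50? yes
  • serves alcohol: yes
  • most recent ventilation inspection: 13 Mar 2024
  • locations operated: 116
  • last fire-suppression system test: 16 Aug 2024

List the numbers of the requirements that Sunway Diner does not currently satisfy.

1, 3, 4, 5, 7

1. condition 'serves alcohol' holds; choking-hazard poster absent → not met
2. condition 'seating capacity exceeds 50' holds; fire-suppression system test 92 days ago vs limit 120 → met
3. emergency contact list absent → not met
4. ventilation inspection 248 days ago vs limit 180 → not met
5. food-safety audit 60 days ago vs limit 45 → not met
6. condition 'offers outdoor seating' does not hold → requirement n/a → met
7. grease-trap servicing 243 days ago vs limit 180 → not met
Not met: 1, 3, 4, 5, 7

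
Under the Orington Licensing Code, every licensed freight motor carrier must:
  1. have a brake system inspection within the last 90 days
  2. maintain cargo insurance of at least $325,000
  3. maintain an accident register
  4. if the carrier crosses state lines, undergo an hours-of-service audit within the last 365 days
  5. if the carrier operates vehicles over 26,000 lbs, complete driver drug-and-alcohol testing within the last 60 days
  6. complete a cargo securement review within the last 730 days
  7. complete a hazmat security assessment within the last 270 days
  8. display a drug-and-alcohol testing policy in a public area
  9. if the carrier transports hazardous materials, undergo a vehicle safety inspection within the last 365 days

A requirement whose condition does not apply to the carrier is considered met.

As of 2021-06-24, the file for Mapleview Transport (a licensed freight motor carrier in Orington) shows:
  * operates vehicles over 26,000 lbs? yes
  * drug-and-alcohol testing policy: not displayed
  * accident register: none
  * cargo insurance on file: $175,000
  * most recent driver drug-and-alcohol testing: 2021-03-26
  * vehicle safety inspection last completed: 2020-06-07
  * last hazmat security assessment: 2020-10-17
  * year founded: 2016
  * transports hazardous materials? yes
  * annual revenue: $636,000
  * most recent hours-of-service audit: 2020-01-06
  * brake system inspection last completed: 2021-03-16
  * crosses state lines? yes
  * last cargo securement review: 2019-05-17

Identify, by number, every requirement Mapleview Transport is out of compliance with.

1. brake system inspection 100 days ago vs limit 90 → not met
2. cargo insurance $175,000 < $325,000 → not met
3. accident register absent → not met
4. condition 'crosses state lines' holds; hours-of-service audit 535 days ago vs limit 365 → not met
5. condition 'operates vehicles over 26,000 lbs' holds; driver drug-and-alcohol testing 90 days ago vs limit 60 → not met
6. cargo securement review 769 days ago vs limit 730 → not met
7. hazmat security assessment 250 days ago vs limit 270 → met
8. drug-and-alcohol testing policy absent → not met
9. condition 'transports hazardous materials' holds; vehicle safety inspection 382 days ago vs limit 365 → not met
Not met: 1, 2, 3, 4, 5, 6, 8, 9

1, 2, 3, 4, 5, 6, 8, 9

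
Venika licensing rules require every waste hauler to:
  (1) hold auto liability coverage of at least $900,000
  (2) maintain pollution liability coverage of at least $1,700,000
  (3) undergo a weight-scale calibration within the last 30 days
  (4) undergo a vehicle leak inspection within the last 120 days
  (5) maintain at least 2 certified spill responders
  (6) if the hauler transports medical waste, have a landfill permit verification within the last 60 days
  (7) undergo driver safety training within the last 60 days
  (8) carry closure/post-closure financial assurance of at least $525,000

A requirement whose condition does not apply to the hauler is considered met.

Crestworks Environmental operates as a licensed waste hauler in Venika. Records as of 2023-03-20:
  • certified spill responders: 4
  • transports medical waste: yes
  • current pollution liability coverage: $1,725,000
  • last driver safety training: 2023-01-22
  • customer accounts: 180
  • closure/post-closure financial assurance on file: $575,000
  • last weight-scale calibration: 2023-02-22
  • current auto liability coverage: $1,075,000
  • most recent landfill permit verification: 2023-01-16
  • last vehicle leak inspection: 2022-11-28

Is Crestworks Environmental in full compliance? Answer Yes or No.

1. auto liability coverage $1,075,000 ≥ $900,000 → met
2. pollution liability coverage $1,725,000 ≥ $1,700,000 → met
3. weight-scale calibration 26 days ago vs limit 30 → met
4. vehicle leak inspection 112 days ago vs limit 120 → met
5. certified spill responders 4 ≥ 2 → met
6. condition 'transports medical waste' holds; landfill permit verification 63 days ago vs limit 60 → not met
7. driver safety training 57 days ago vs limit 60 → met
8. closure/post-closure financial assurance $575,000 ≥ $525,000 → met
Not met: 6

No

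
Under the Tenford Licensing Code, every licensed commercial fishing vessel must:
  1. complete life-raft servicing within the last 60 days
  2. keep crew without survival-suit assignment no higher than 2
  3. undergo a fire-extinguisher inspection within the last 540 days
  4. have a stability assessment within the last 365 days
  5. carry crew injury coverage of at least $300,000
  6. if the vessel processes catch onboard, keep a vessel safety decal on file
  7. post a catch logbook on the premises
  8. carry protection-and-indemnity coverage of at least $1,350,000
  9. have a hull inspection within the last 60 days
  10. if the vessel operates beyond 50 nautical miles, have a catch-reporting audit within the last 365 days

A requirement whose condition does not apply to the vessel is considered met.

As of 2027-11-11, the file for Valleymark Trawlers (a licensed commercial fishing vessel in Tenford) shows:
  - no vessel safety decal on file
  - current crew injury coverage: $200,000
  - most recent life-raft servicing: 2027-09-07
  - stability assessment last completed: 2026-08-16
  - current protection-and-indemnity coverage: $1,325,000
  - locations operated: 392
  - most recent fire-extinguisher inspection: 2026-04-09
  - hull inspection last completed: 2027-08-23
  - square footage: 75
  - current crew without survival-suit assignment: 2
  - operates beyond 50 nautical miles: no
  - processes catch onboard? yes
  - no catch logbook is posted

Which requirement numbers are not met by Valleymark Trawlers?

1, 3, 4, 5, 6, 7, 8, 9

1. life-raft servicing 65 days ago vs limit 60 → not met
2. crew without survival-suit assignment 2 ≤ 2 → met
3. fire-extinguisher inspection 581 days ago vs limit 540 → not met
4. stability assessment 452 days ago vs limit 365 → not met
5. crew injury coverage $200,000 < $300,000 → not met
6. condition 'processes catch onboard' holds; vessel safety decal absent → not met
7. catch logbook absent → not met
8. protection-and-indemnity coverage $1,325,000 < $1,350,000 → not met
9. hull inspection 80 days ago vs limit 60 → not met
10. condition 'operates beyond 50 nautical miles' does not hold → requirement n/a → met
Not met: 1, 3, 4, 5, 6, 7, 8, 9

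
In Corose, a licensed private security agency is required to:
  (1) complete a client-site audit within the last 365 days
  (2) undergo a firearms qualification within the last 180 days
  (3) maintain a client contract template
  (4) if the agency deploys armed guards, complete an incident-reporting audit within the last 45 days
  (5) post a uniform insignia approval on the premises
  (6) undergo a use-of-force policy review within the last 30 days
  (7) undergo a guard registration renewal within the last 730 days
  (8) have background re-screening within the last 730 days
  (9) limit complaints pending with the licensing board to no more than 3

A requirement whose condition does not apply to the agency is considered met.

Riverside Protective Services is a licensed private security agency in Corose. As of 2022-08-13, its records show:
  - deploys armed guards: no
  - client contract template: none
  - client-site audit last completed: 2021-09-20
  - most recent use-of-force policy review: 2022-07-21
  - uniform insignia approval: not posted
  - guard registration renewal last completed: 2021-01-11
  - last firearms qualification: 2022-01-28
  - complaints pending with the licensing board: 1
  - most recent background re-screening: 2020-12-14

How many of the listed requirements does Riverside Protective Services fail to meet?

1. client-site audit 327 days ago vs limit 365 → met
2. firearms qualification 197 days ago vs limit 180 → not met
3. client contract template absent → not met
4. condition 'deploys armed guards' does not hold → requirement n/a → met
5. uniform insignia approval absent → not met
6. use-of-force policy review 23 days ago vs limit 30 → met
7. guard registration renewal 579 days ago vs limit 730 → met
8. background re-screening 607 days ago vs limit 730 → met
9. complaints pending with the licensing board 1 ≤ 3 → met
Not met: 3 of 9

3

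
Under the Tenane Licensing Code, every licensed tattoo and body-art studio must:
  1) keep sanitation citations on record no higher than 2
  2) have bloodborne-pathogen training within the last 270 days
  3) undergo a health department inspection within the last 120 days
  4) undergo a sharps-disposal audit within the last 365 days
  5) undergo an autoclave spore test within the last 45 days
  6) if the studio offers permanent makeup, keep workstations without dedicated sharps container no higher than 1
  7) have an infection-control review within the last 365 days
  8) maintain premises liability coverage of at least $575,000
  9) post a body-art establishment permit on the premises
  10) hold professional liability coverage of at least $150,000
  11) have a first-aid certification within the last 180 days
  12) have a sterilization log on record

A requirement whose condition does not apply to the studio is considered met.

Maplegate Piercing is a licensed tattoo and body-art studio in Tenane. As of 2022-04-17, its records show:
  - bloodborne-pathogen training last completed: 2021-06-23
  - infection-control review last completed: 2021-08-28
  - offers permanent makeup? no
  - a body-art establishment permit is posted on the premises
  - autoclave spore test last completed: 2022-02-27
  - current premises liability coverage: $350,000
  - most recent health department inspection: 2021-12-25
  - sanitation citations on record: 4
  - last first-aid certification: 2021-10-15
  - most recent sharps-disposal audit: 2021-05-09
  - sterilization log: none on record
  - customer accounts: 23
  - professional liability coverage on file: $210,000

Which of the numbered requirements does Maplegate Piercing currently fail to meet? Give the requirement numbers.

1. sanitation citations on record 4 > 2 → not met
2. bloodborne-pathogen training 298 days ago vs limit 270 → not met
3. health department inspection 113 days ago vs limit 120 → met
4. sharps-disposal audit 343 days ago vs limit 365 → met
5. autoclave spore test 49 days ago vs limit 45 → not met
6. condition 'offers permanent makeup' does not hold → requirement n/a → met
7. infection-control review 232 days ago vs limit 365 → met
8. premises liability coverage $350,000 < $575,000 → not met
9. body-art establishment permit present → met
10. professional liability coverage $210,000 ≥ $150,000 → met
11. first-aid certification 184 days ago vs limit 180 → not met
12. sterilization log absent → not met
Not met: 1, 2, 5, 8, 11, 12

1, 2, 5, 8, 11, 12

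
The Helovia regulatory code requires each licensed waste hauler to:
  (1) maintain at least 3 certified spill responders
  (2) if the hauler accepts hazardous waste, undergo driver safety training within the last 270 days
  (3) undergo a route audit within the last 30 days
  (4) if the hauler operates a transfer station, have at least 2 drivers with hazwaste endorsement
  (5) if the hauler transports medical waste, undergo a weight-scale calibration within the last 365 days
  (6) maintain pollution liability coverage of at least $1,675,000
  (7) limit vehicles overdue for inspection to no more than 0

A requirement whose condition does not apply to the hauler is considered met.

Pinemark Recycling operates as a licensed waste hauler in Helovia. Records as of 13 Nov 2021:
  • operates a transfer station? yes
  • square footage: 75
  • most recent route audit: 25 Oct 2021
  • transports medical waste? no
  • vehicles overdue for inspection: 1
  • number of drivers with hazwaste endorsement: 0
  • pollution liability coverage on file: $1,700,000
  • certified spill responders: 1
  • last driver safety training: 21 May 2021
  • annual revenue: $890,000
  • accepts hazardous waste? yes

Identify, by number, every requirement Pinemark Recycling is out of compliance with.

1. certified spill responders 1 < 3 → not met
2. condition 'accepts hazardous waste' holds; driver safety training 176 days ago vs limit 270 → met
3. route audit 19 days ago vs limit 30 → met
4. condition 'operates a transfer station' holds; drivers with hazwaste endorsement 0 < 2 → not met
5. condition 'transports medical waste' does not hold → requirement n/a → met
6. pollution liability coverage $1,700,000 ≥ $1,675,000 → met
7. vehicles overdue for inspection 1 > 0 → not met
Not met: 1, 4, 7

1, 4, 7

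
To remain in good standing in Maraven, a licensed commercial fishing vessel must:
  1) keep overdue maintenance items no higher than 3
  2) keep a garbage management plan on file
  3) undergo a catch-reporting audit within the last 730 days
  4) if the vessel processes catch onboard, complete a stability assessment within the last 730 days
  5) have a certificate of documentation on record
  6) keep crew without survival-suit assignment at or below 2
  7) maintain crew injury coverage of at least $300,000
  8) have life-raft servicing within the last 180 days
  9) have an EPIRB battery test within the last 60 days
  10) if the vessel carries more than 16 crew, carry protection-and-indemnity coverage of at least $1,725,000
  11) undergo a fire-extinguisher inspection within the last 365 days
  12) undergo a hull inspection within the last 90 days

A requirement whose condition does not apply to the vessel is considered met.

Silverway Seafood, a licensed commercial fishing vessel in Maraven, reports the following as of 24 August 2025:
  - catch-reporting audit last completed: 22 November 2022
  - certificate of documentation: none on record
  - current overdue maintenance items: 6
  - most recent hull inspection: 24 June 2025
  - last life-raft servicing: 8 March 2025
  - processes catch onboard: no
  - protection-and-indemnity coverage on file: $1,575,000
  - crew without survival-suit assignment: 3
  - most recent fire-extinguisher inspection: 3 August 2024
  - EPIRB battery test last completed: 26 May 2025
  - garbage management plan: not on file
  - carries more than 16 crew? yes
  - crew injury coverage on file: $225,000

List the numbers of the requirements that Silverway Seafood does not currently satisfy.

1. overdue maintenance items 6 > 3 → not met
2. garbage management plan absent → not met
3. catch-reporting audit 1006 days ago vs limit 730 → not met
4. condition 'processes catch onboard' does not hold → requirement n/a → met
5. certificate of documentation absent → not met
6. crew without survival-suit assignment 3 > 2 → not met
7. crew injury coverage $225,000 < $300,000 → not met
8. life-raft servicing 169 days ago vs limit 180 → met
9. EPIRB battery test 90 days ago vs limit 60 → not met
10. condition 'carries more than 16 crew' holds; protection-and-indemnity coverage $1,575,000 < $1,725,000 → not met
11. fire-extinguisher inspection 386 days ago vs limit 365 → not met
12. hull inspection 61 days ago vs limit 90 → met
Not met: 1, 2, 3, 5, 6, 7, 9, 10, 11

1, 2, 3, 5, 6, 7, 9, 10, 11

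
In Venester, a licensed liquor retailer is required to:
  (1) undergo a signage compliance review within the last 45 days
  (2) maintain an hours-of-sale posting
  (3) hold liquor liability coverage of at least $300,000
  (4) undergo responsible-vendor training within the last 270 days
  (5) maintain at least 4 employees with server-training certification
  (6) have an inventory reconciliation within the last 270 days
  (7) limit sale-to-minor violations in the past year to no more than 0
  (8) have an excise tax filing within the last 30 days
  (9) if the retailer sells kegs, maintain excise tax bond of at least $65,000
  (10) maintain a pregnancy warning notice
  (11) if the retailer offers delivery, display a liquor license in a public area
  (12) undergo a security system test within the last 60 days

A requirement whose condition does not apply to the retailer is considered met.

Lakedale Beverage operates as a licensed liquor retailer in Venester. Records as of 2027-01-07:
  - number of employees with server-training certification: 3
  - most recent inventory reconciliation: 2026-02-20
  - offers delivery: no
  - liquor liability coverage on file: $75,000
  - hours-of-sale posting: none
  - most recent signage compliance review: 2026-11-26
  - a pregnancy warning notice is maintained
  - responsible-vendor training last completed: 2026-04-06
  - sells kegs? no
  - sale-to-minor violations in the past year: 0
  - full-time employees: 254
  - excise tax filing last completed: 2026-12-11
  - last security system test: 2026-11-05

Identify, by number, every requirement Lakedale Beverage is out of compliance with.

2, 3, 4, 5, 6, 12

1. signage compliance review 42 days ago vs limit 45 → met
2. hours-of-sale posting absent → not met
3. liquor liability coverage $75,000 < $300,000 → not met
4. responsible-vendor training 276 days ago vs limit 270 → not met
5. employees with server-training certification 3 < 4 → not met
6. inventory reconciliation 321 days ago vs limit 270 → not met
7. sale-to-minor violations in the past year 0 ≤ 0 → met
8. excise tax filing 27 days ago vs limit 30 → met
9. condition 'sells kegs' does not hold → requirement n/a → met
10. pregnancy warning notice present → met
11. condition 'offers delivery' does not hold → requirement n/a → met
12. security system test 63 days ago vs limit 60 → not met
Not met: 2, 3, 4, 5, 6, 12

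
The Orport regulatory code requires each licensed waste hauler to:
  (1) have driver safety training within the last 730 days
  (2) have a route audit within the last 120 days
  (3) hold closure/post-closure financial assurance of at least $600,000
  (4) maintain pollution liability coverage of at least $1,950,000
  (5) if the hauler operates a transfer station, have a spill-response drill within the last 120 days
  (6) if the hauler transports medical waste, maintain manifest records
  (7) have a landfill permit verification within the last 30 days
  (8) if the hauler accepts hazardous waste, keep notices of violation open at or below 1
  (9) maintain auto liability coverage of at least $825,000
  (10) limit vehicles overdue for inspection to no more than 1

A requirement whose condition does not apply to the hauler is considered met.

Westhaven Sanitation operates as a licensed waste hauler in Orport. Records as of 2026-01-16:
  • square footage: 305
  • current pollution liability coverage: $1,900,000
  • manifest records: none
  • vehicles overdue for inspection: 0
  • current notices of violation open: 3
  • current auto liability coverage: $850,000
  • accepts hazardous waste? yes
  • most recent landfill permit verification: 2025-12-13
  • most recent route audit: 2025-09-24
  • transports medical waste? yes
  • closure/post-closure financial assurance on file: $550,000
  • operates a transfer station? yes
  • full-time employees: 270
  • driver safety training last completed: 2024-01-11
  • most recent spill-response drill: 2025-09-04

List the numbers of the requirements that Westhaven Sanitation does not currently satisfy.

1. driver safety training 736 days ago vs limit 730 → not met
2. route audit 114 days ago vs limit 120 → met
3. closure/post-closure financial assurance $550,000 < $600,000 → not met
4. pollution liability coverage $1,900,000 < $1,950,000 → not met
5. condition 'operates a transfer station' holds; spill-response drill 134 days ago vs limit 120 → not met
6. condition 'transports medical waste' holds; manifest records absent → not met
7. landfill permit verification 34 days ago vs limit 30 → not met
8. condition 'accepts hazardous waste' holds; notices of violation open 3 > 1 → not met
9. auto liability coverage $850,000 ≥ $825,000 → met
10. vehicles overdue for inspection 0 ≤ 1 → met
Not met: 1, 3, 4, 5, 6, 7, 8

1, 3, 4, 5, 6, 7, 8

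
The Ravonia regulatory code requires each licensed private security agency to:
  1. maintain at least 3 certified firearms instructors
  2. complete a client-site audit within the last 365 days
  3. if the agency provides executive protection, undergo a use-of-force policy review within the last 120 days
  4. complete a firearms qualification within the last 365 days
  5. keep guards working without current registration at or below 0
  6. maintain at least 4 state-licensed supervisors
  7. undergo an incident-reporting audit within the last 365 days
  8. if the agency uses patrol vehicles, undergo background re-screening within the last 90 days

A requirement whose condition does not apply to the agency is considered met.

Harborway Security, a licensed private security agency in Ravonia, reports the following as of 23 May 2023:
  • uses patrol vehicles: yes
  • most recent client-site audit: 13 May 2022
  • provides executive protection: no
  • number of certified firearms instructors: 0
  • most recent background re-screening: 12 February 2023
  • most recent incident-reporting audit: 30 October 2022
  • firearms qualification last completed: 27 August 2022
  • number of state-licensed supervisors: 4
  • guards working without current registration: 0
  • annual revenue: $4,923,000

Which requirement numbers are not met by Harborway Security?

1. certified firearms instructors 0 < 3 → not met
2. client-site audit 375 days ago vs limit 365 → not met
3. condition 'provides executive protection' does not hold → requirement n/a → met
4. firearms qualification 269 days ago vs limit 365 → met
5. guards working without current registration 0 ≤ 0 → met
6. state-licensed supervisors 4 ≥ 4 → met
7. incident-reporting audit 205 days ago vs limit 365 → met
8. condition 'uses patrol vehicles' holds; background re-screening 100 days ago vs limit 90 → not met
Not met: 1, 2, 8

1, 2, 8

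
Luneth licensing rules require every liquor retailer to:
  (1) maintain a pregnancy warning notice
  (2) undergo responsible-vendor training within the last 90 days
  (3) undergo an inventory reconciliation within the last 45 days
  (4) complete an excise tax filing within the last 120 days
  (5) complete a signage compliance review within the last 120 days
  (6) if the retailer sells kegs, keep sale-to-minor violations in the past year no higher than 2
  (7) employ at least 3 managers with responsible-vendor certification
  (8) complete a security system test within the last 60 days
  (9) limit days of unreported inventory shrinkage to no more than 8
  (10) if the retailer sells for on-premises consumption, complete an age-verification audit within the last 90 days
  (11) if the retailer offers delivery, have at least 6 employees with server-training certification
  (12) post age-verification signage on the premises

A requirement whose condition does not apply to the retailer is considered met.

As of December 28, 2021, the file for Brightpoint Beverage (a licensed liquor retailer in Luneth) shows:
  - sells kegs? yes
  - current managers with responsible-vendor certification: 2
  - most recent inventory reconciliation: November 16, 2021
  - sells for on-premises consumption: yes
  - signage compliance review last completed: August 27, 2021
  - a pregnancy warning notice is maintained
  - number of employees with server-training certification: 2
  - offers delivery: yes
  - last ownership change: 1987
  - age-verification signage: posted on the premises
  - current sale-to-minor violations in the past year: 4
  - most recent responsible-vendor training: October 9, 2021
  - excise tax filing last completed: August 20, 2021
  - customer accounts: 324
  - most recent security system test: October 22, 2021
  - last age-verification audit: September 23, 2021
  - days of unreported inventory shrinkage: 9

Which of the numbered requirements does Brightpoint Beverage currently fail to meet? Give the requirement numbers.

1. pregnancy warning notice present → met
2. responsible-vendor training 80 days ago vs limit 90 → met
3. inventory reconciliation 42 days ago vs limit 45 → met
4. excise tax filing 130 days ago vs limit 120 → not met
5. signage compliance review 123 days ago vs limit 120 → not met
6. condition 'sells kegs' holds; sale-to-minor violations in the past year 4 > 2 → not met
7. managers with responsible-vendor certification 2 < 3 → not met
8. security system test 67 days ago vs limit 60 → not met
9. days of unreported inventory shrinkage 9 > 8 → not met
10. condition 'sells for on-premises consumption' holds; age-verification audit 96 days ago vs limit 90 → not met
11. condition 'offers delivery' holds; employees with server-training certification 2 < 6 → not met
12. age-verification signage present → met
Not met: 4, 5, 6, 7, 8, 9, 10, 11

4, 5, 6, 7, 8, 9, 10, 11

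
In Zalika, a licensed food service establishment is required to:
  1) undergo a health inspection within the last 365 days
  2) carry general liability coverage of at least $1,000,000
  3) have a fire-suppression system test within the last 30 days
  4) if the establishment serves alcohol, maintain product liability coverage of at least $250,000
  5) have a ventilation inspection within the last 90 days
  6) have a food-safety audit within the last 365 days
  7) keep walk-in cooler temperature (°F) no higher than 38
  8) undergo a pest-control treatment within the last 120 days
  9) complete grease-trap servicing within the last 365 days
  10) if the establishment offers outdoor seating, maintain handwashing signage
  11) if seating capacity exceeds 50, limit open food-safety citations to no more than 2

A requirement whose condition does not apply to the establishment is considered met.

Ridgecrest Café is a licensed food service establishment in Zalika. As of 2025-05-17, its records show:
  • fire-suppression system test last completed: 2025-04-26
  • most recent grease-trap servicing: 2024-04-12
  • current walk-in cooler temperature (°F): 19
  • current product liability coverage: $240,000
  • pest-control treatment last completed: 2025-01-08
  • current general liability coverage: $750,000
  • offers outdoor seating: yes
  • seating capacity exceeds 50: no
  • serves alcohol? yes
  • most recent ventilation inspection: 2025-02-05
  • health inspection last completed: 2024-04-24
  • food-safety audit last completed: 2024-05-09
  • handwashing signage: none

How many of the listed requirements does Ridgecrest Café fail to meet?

8

1. health inspection 388 days ago vs limit 365 → not met
2. general liability coverage $750,000 < $1,000,000 → not met
3. fire-suppression system test 21 days ago vs limit 30 → met
4. condition 'serves alcohol' holds; product liability coverage $240,000 < $250,000 → not met
5. ventilation inspection 101 days ago vs limit 90 → not met
6. food-safety audit 373 days ago vs limit 365 → not met
7. walk-in cooler temperature (°F) 19 ≤ 38 → met
8. pest-control treatment 129 days ago vs limit 120 → not met
9. grease-trap servicing 400 days ago vs limit 365 → not met
10. condition 'offers outdoor seating' holds; handwashing signage absent → not met
11. condition 'seating capacity exceeds 50' does not hold → requirement n/a → met
Not met: 8 of 11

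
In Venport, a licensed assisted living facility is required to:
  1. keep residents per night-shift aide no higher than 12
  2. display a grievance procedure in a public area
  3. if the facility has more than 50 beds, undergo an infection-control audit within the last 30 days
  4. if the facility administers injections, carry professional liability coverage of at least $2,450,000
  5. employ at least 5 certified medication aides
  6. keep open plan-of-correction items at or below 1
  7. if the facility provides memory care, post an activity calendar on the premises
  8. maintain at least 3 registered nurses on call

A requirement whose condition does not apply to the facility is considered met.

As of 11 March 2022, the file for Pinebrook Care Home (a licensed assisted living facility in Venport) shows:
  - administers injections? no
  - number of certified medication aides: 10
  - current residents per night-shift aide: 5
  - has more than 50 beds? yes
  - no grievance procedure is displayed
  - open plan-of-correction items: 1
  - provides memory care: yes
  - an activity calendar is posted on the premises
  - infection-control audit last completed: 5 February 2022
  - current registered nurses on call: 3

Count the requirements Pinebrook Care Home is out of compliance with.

2

1. residents per night-shift aide 5 ≤ 12 → met
2. grievance procedure absent → not met
3. condition 'has more than 50 beds' holds; infection-control audit 34 days ago vs limit 30 → not met
4. condition 'administers injections' does not hold → requirement n/a → met
5. certified medication aides 10 ≥ 5 → met
6. open plan-of-correction items 1 ≤ 1 → met
7. condition 'provides memory care' holds; activity calendar present → met
8. registered nurses on call 3 ≥ 3 → met
Not met: 2 of 8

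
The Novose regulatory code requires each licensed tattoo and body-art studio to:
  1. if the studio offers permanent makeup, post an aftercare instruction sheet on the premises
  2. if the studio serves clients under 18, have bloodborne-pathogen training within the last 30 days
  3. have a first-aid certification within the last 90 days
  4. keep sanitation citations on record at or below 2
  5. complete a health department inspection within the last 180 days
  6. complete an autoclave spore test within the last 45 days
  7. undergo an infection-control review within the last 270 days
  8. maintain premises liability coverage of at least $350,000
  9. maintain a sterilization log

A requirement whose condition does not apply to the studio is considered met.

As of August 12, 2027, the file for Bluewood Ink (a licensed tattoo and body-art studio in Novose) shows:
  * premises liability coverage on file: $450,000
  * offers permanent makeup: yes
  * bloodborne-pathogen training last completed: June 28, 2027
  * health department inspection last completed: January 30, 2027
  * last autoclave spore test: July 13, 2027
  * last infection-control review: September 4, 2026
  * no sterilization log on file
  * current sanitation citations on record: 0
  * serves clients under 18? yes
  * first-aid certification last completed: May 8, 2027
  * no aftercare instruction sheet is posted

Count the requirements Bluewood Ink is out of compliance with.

1. condition 'offers permanent makeup' holds; aftercare instruction sheet absent → not met
2. condition 'serves clients under 18' holds; bloodborne-pathogen training 45 days ago vs limit 30 → not met
3. first-aid certification 96 days ago vs limit 90 → not met
4. sanitation citations on record 0 ≤ 2 → met
5. health department inspection 194 days ago vs limit 180 → not met
6. autoclave spore test 30 days ago vs limit 45 → met
7. infection-control review 342 days ago vs limit 270 → not met
8. premises liability coverage $450,000 ≥ $350,000 → met
9. sterilization log absent → not met
Not met: 6 of 9

6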